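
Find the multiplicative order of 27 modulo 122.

Since 27 ∈ (Z/122Z)^×, its order divides φ(122) = φ(2)·φ(61) = 1·60 = 60 = 2^2 · 3 · 5.
Divisors of 60: 1, 2, 3, 4, 5, 6, 10, 12, 15, 20, 30, 60.
Evaluate successive powers at the divisors of 60:
27^1 ≡ 27 (mod 122)
27^2 ≡ 119 (mod 122)
27^3 ≡ 41 (mod 122)
27^4 ≡ 9 (mod 122)
27^5 ≡ 121 (mod 122)
27^6 ≡ 95 (mod 122)
27^10 ≡ 1 (mod 122) ✓
So ord_122(27) = 10.

10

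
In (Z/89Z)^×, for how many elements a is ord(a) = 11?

10

φ(89) = 89 − 1 = 88 = 2^3 · 11.
In a cyclic group of order 88, there are φ(d) elements of order d for each divisor d of 88, and zero for non-divisors.
11 | 88, and φ(11) = 11 − 1 = 10.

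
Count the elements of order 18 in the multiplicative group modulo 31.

φ(31) = 31 − 1 = 30 = 2 · 3 · 5.
In a cyclic group of order 30, there are φ(d) elements of order d for each divisor d of 30, and zero for non-divisors.
Here 30 is not a multiple of 18, so there are no elements of order 18.

0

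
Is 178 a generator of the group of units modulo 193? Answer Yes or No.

Yes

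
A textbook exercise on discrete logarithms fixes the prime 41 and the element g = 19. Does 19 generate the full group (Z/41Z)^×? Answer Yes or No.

φ(41) = 41 − 1 = 40 = 2^3 · 5.
19 is a primitive root mod 41 iff 19^(φ(41)/q) ≢ 1 for every prime q | φ(41), i.e. q ∈ {2, 5}.
19^20 ≡ 40 (mod 41)  [q = 2: ≢ 1 ✓]
19^8 ≡ 37 (mod 41)  [q = 5: ≢ 1 ✓]
Every test exponent gives a nontrivial residue, hence 19 generates the full group.

Yes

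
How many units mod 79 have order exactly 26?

12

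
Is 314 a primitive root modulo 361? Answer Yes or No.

Yes

φ(361) = φ(19^2) = 19·(19−1) = 342 = 2 · 3^2 · 19.
314 is a primitive root mod 361 iff 314^(φ(361)/q) ≢ 1 for every prime q | φ(361), i.e. q ∈ {2, 3, 19}.
314^171 ≡ 360 (mod 361)  [q = 2: ≢ 1 ✓]
314^114 ≡ 68 (mod 361)  [q = 3: ≢ 1 ✓]
314^18 ≡ 39 (mod 361)  [q = 19: ≢ 1 ✓]
Every test exponent gives a nontrivial residue, hence 314 generates the full group.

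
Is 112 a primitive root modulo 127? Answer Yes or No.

Yes

φ(127) = 127 − 1 = 126 = 2 · 3^2 · 7.
It suffices to check that the order of 112 is not a proper divisor of 126: compute 112^(126/q) for q ∈ {2, 3, 7}.
112^63 ≡ 126 (mod 127)  [q = 2: ≢ 1 ✓]
112^42 ≡ 107 (mod 127)  [q = 3: ≢ 1 ✓]
112^18 ≡ 2 (mod 127)  [q = 7: ≢ 1 ✓]
None equal 1, so ord_127(112) = 126: 112 is a primitive root.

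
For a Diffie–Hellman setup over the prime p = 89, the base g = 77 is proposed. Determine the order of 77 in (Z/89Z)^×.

8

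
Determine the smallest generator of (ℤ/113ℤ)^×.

φ(113) = 113 − 1 = 112 = 2^4 · 7.
g is a primitive root iff g^(112/q) ≢ 1 (mod 113) for each prime q ∈ {2, 7}.
g = 2: 2^56 ≡ 1 — hits 1, so not a primitive root.
g = 3: 3^56 ≡ 112; 3^16 ≡ 49 — none is 1, so 3 is a primitive root.
So 3 is the smallest generator of (Z/113Z)^×.

3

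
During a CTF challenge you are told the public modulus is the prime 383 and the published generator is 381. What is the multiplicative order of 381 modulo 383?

ord(381) | φ(383) = 383 − 1 = 382 = 2 · 191.
Divisors of 382: 1, 2, 191, 382.
Test each divisor d:
381^1 ≡ 381 (mod 383)
381^2 ≡ 4 (mod 383)
381^191 ≡ 382 (mod 383)
381^382 ≡ 1 (mod 383) ✓
The smallest such exponent is 382, so the order of 381 is 382.

382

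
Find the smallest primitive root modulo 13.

2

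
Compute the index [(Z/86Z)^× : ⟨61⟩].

1

ord(61) | φ(86) = φ(2)·φ(43) = 1·42 = 42 = 2 · 3 · 7.
Divisors of 42: 1, 2, 3, 6, 7, 14, 21, 42.
Check 61^d mod 86 for each divisor in increasing order:
61^1 ≡ 61
61^2 ≡ 23
61^3 ≡ 27
61^6 ≡ 41
61^7 ≡ 7
61^14 ≡ 49
61^21 ≡ 85
61^42 ≡ 1
So ord_86(61) = 42, hence |⟨61⟩| = 42.
Index = |(Z/86Z)^×| / |⟨61⟩| = 42 / 42 = 1.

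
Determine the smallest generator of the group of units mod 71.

7

φ(71) = 71 − 1 = 70 = 2 · 5 · 7.
Test candidates g = 2, 3, … against the prime factors q ∈ {2, 5, 7} of φ(71): g is a generator iff g^(70/q) ≢ 1 for every such q.
g = 2: 2^35 ≡ 1 — hits 1, so not a primitive root.
g = 3: 3^35 ≡ 1 — hits 1, so not a primitive root.
g = 4: 4^35 ≡ 1 — hits 1, so not a primitive root.
g = 5: 5^35 ≡ 1 — hits 1, so not a primitive root.
g = 6: 6^35 ≡ 1 — hits 1, so not a primitive root.
g = 7: 7^35 ≡ 70; 7^14 ≡ 54; 7^10 ≡ 45 — none is 1, so 7 is a primitive root.
Hence the least primitive root of 71 is 7.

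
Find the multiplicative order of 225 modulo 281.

140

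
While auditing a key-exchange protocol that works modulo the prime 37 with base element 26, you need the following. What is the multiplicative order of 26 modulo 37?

3

ord(26) | φ(37) = 37 − 1 = 36 = 2^2 · 3^2.
Divisors of 36: 1, 2, 3, 4, 6, 9, 12, 18, 36.
Test each divisor d:
26^1 ≡ 26
26^2 ≡ 10
26^3 ≡ 1
So ord_37(26) = 3.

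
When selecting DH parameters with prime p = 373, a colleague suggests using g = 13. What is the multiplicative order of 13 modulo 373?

The order of 13 must divide φ(373) = 373 − 1 = 372 = 2^2 · 3 · 31.
Divisors of 372: 1, 2, 3, 4, 6, 12, 31, 62, 93, 124, 186, 372.
Test each divisor d:
13^1 ≡ 13 (mod 373)
13^2 ≡ 169 (mod 373)
13^3 ≡ 332 (mod 373)
13^4 ≡ 213 (mod 373)
13^6 ≡ 189 (mod 373)
13^12 ≡ 286 (mod 373)
13^31 ≡ 372 (mod 373)
13^62 ≡ 1 (mod 373) ✓
Therefore the multiplicative order of 13 modulo 373 is 62.

62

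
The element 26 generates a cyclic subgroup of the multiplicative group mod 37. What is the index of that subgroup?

12

ord(26) | φ(37) = 37 − 1 = 36 = 2^2 · 3^2.
Divisors of 36: 1, 2, 3, 4, 6, 9, 12, 18, 36.
Compute 26^d (mod 37) for the divisors d until we hit 1:
26^1 ≡ 26 (mod 37)
26^2 ≡ 10 (mod 37)
26^3 ≡ 1 (mod 37) ✓
The order of 26 is 3, so the subgroup it generates has 3 elements.
Index = |(Z/37Z)^×| / |⟨26⟩| = 36 / 3 = 12.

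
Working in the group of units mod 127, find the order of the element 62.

63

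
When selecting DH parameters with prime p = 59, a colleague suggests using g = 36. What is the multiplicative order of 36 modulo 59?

29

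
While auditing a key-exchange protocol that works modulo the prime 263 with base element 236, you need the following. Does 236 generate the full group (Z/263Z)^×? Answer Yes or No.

Yes

φ(263) = 263 − 1 = 262 = 2 · 131.
It suffices to check that the order of 236 is not a proper divisor of 262: compute 236^(262/q) for q ∈ {2, 131}.
236^131 ≡ 262 (mod 263)  [q = 2: ≢ 1 ✓]
236^2 ≡ 203 (mod 263)  [q = 131: ≢ 1 ✓]
None equal 1, so ord_263(236) = 262: 236 is a primitive root.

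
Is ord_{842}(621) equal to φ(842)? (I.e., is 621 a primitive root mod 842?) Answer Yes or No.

Yes

φ(842) = φ(2)·φ(421) = 1·420 = 420 = 2^2 · 3 · 5 · 7.
It suffices to check that the order of 621 is not a proper divisor of 420: compute 621^(420/q) for q ∈ {2, 3, 5, 7}.
621^210 ≡ 841 (mod 842)  [q = 2: ≢ 1 ✓]
621^140 ≡ 821 (mod 842)  [q = 3: ≢ 1 ✓]
621^84 ≡ 673 (mod 842)  [q = 5: ≢ 1 ✓]
621^60 ≡ 33 (mod 842)  [q = 7: ≢ 1 ✓]
All checks pass, so 621 has order 420 and is a primitive root modulo 842.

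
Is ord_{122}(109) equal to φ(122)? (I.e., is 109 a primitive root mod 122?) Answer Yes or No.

No

φ(122) = φ(2)·φ(61) = 1·60 = 60 = 2^2 · 3 · 5.
Test 109^(60/q) mod 122 for each prime factor q of 60:
109^30 ≡ 1 (mod 122)  [q = 2: ≡ 1 ✗]
109^20 ≡ 47 (mod 122)  [q = 3: ≢ 1 ✓]
109^12 ≡ 1 (mod 122)  [q = 5: ≡ 1 ✗]
Since 109^30 ≡ 1, the order of 109 divides 30 < 60, so 109 is not a primitive root.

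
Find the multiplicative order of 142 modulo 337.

112

By Lagrange's theorem, ord_337(142) divides φ(337) = 337 − 1 = 336 = 2^4 · 3 · 7.
Divisors of 336: 1, 2, 3, 4, 6, 7, 8, 12, 14, 16, 21, 24, 28, 42, 48, 56, 84, 112, 168, 336.
Evaluate successive powers at the divisors of 336:
142^1 ≡ 142
142^2 ≡ 281
142^3 ≡ 136
142^4 ≡ 103
142^6 ≡ 298
142^7 ≡ 191
142^8 ≡ 162
142^12 ≡ 173
142^14 ≡ 85
142^16 ≡ 295
142^21 ≡ 59
142^24 ≡ 273
142^28 ≡ 148
142^42 ≡ 111
142^48 ≡ 52
142^56 ≡ 336
142^84 ≡ 189
142^112 ≡ 1
Therefore the multiplicative order of 142 modulo 337 is 112.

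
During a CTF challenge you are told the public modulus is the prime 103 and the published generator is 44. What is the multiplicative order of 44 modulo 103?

102

By Lagrange's theorem, ord_103(44) divides φ(103) = 103 − 1 = 102 = 2 · 3 · 17.
Divisors of 102: 1, 2, 3, 6, 17, 34, 51, 102.
Compute 44^d (mod 103) for the divisors d until we hit 1:
44^1 ≡ 44 (mod 103)
44^2 ≡ 82 (mod 103)
44^3 ≡ 3 (mod 103)
44^6 ≡ 9 (mod 103)
44^17 ≡ 47 (mod 103)
44^34 ≡ 46 (mod 103)
44^51 ≡ 102 (mod 103)
44^102 ≡ 1 (mod 103) ✓
Hence ord(44) = 102.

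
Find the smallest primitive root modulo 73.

φ(73) = 73 − 1 = 72 = 2^3 · 3^2.
g is a primitive root iff g^(72/q) ≢ 1 (mod 73) for each prime q ∈ {2, 3}.
g = 2: 2^36 ≡ 1 — hits 1, so not a primitive root.
g = 3: 3^36 ≡ 1 — hits 1, so not a primitive root.
g = 4: 4^36 ≡ 1 — hits 1, so not a primitive root.
g = 5: 5^36 ≡ 72; 5^24 ≡ 8 — none is 1, so 5 is a primitive root.
So 5 is the smallest generator of (Z/73Z)^×.

5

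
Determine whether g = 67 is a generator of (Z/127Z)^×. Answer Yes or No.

Yes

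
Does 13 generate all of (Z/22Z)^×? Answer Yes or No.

Yes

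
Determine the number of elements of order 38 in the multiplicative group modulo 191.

18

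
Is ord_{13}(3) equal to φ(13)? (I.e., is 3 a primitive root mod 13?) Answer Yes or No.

No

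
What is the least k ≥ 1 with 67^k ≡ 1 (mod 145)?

By Lagrange's theorem, ord_145(67) divides φ(145) = φ(5·29) = (5−1)·(29−1) = 4·28 = 112 = 2^4 · 7.
Divisors of 112: 1, 2, 4, 7, 8, 14, 16, 28, 56, 112.
Check 67^d mod 145 for each divisor in increasing order:
67^1 ≡ 67 (mod 145)
67^2 ≡ 139 (mod 145)
67^4 ≡ 36 (mod 145)
67^7 ≡ 28 (mod 145)
67^8 ≡ 136 (mod 145)
67^14 ≡ 59 (mod 145)
67^16 ≡ 81 (mod 145)
67^28 ≡ 1 (mod 145) ✓
The smallest such exponent is 28, so the order of 67 is 28.

28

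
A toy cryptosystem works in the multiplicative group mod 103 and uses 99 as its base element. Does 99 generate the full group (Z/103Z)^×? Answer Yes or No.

φ(103) = 103 − 1 = 102 = 2 · 3 · 17.
An element g generates (Z/103Z)^× iff g^(102/q) ≢ 1 (mod 103) for each prime q ∈ {2, 3, 17}.
99^51 ≡ 102 (mod 103)  [q = 2: ≢ 1 ✓]
99^34 ≡ 56 (mod 103)  [q = 3: ≢ 1 ✓]
99^6 ≡ 79 (mod 103)  [q = 17: ≢ 1 ✓]
All checks pass, so 99 has order 102 and is a primitive root modulo 103.

Yes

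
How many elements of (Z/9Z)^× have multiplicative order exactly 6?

2

φ(9) = φ(3^2) = 3·(3−1) = 6 = 2 · 3.
In a cyclic group of order 6, there are φ(d) elements of order d for each divisor d of 6, and zero for non-divisors.
6 = 2 · 3 divides 6, and φ(6) = 2.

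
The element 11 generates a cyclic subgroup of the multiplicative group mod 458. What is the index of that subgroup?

By Lagrange's theorem, ord_458(11) divides φ(458) = φ(2)·φ(229) = 1·228 = 228 = 2^2 · 3 · 19.
Divisors of 228: 1, 2, 3, 4, 6, 12, 19, 38, 57, 76, 114, 228.
Test each divisor d:
11^1 ≡ 11 (mod 458)
11^2 ≡ 121 (mod 458)
11^3 ≡ 415 (mod 458)
11^4 ≡ 443 (mod 458)
11^6 ≡ 17 (mod 458)
11^12 ≡ 289 (mod 458)
11^19 ≡ 457 (mod 458)
11^38 ≡ 1 (mod 458) ✓
So ord_458(11) = 38, hence |⟨11⟩| = 38.
Index = |(Z/458Z)^×| / |⟨11⟩| = 228 / 38 = 6.

6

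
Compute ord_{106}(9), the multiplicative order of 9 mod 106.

By Lagrange's theorem, ord_106(9) divides φ(106) = φ(2)·φ(53) = 1·52 = 52 = 2^2 · 13.
Divisors of 52: 1, 2, 4, 13, 26, 52.
Check 9^d mod 106 for each divisor in increasing order:
9^1 ≡ 9 (mod 106)
9^2 ≡ 81 (mod 106)
9^4 ≡ 95 (mod 106)
9^13 ≡ 105 (mod 106)
9^26 ≡ 1 (mod 106) ✓
Therefore the multiplicative order of 9 modulo 106 is 26.

26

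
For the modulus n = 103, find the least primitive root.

φ(103) = 103 − 1 = 102 = 2 · 3 · 17.
Test candidates g = 2, 3, … against the prime factors q ∈ {2, 3, 17} of φ(103): g is a generator iff g^(102/q) ≢ 1 for every such q.
g = 2: 2^51 ≡ 1 — hits 1, so not a primitive root.
g = 3: 3^51 ≡ 102; 3^34 ≡ 1 — hits 1, so not a primitive root.
g = 4: 4^51 ≡ 1 — hits 1, so not a primitive root.
g = 5: 5^51 ≡ 102; 5^34 ≡ 56; 5^6 ≡ 72 — none is 1, so 5 is a primitive root.
The smallest primitive root modulo 103 is 5.

5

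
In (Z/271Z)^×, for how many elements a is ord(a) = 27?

18

φ(271) = 271 − 1 = 270 = 2 · 3^3 · 5.
In a cyclic group of order 270, there are φ(d) elements of order d for each divisor d of 270, and zero for non-divisors.
27 = 3^3 divides 270, and φ(27) = 18.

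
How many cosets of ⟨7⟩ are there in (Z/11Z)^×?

ord(7) | φ(11) = 11 − 1 = 10 = 2 · 5.
Divisors of 10: 1, 2, 5, 10.
Evaluate successive powers at the divisors of 10:
7^1 ≡ 7 (mod 11)
7^2 ≡ 5 (mod 11)
7^5 ≡ 10 (mod 11)
7^10 ≡ 1 (mod 11) ✓
So ord_11(7) = 10, hence |⟨7⟩| = 10.
The index is φ(11) / ord(7) = 10 / 10 = 1.

1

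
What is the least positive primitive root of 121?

φ(121) = φ(11^2) = 11·(11−1) = 110 = 2 · 5 · 11.
Test candidates g = 2, 3, … against the prime factors q ∈ {2, 5, 11} of φ(121): g is a generator iff g^(110/q) ≢ 1 for every such q.
g = 2: 2^55 ≡ 120; 2^22 ≡ 81; 2^10 ≡ 56 — none is 1, so 2 is a primitive root.
Hence the least primitive root of 121 is 2.

2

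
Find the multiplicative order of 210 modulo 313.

ord(210) | φ(313) = 313 − 1 = 312 = 2^3 · 3 · 13.
Divisors of 312: 1, 2, 3, 4, 6, 8, 12, 13, 24, 26, 39, 52, 78, 104, 156, 312.
Evaluate successive powers at the divisors of 312:
210^1 ≡ 210
210^2 ≡ 280
210^3 ≡ 269
210^4 ≡ 150
210^6 ≡ 58
210^8 ≡ 277
210^12 ≡ 234
210^13 ≡ 312
210^24 ≡ 294
210^26 ≡ 1
So ord_313(210) = 26.

26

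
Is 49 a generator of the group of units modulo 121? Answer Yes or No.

No

φ(121) = φ(11^2) = 11·(11−1) = 110 = 2 · 5 · 11.
An element g generates (Z/121Z)^× iff g^(110/q) ≢ 1 (mod 121) for each prime q ∈ {2, 5, 11}.
49^55 ≡ 1 (mod 121)  [q = 2: ≡ 1 ✗]
49^22 ≡ 3 (mod 121)  [q = 5: ≢ 1 ✓]
49^10 ≡ 45 (mod 121)  [q = 11: ≢ 1 ✓]
Since 49^55 ≡ 1, the order of 49 divides 55 < 110, so 49 is not a primitive root.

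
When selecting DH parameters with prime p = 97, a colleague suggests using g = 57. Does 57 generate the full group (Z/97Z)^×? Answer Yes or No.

Yes

φ(97) = 97 − 1 = 96 = 2^5 · 3.
It suffices to check that the order of 57 is not a proper divisor of 96: compute 57^(96/q) for q ∈ {2, 3}.
57^48 ≡ 96 (mod 97)  [q = 2: ≢ 1 ✓]
57^32 ≡ 35 (mod 97)  [q = 3: ≢ 1 ✓]
Every test exponent gives a nontrivial residue, hence 57 generates the full group.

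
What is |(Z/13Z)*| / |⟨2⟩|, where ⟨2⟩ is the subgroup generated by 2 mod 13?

1

By Lagrange's theorem, ord_13(2) divides φ(13) = 13 − 1 = 12 = 2^2 · 3.
Divisors of 12: 1, 2, 3, 4, 6, 12.
Test each divisor d:
2^1 ≡ 2 (mod 13)
2^2 ≡ 4 (mod 13)
2^3 ≡ 8 (mod 13)
2^4 ≡ 3 (mod 13)
2^6 ≡ 12 (mod 13)
2^12 ≡ 1 (mod 13) ✓
Thus |⟨2⟩| = ord(2) = 12.
[(Z/13Z)^× : ⟨2⟩] = 12/12 = 1.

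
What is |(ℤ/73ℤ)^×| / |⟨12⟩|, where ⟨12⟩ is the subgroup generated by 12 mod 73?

2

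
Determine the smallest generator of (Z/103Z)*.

φ(103) = 103 − 1 = 102 = 2 · 3 · 17.
g is a primitive root iff g^(102/q) ≢ 1 (mod 103) for each prime q ∈ {2, 3, 17}.
g = 2: 2^51 ≡ 1 — hits 1, so not a primitive root.
g = 3: 3^51 ≡ 102; 3^34 ≡ 1 — hits 1, so not a primitive root.
g = 4: 4^51 ≡ 1 — hits 1, so not a primitive root.
g = 5: 5^51 ≡ 102; 5^34 ≡ 56; 5^6 ≡ 72 — none is 1, so 5 is a primitive root.
So 5 is the smallest generator of (Z/103Z)^×.

5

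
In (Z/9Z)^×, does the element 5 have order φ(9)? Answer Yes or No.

φ(9) = φ(3^2) = 3·(3−1) = 6 = 2 · 3.
It suffices to check that the order of 5 is not a proper divisor of 6: compute 5^(6/q) for q ∈ {2, 3}.
5^3 ≡ 8 (mod 9)  [q = 2: ≢ 1 ✓]
5^2 ≡ 7 (mod 9)  [q = 3: ≢ 1 ✓]
All checks pass, so 5 has order 6 and is a primitive root modulo 9.

Yes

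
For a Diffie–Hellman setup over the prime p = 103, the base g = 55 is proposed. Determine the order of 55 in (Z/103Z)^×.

51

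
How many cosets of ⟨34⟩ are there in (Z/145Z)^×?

The order of 34 must divide φ(145) = φ(5·29) = (5−1)·(29−1) = 4·28 = 112 = 2^4 · 7.
Divisors of 112: 1, 2, 4, 7, 8, 14, 16, 28, 56, 112.
Test each divisor d:
34^1 ≡ 34
34^2 ≡ 141
34^4 ≡ 16
34^7 ≡ 144
34^8 ≡ 111
34^14 ≡ 1
The order of 34 is 14, so the subgroup it generates has 14 elements.
The index is φ(145) / ord(34) = 112 / 14 = 8.

8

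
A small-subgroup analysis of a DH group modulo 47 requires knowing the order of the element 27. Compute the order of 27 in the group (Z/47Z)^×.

23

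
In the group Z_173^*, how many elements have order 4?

2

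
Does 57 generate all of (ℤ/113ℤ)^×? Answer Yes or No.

No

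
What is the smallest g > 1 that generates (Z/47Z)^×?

φ(47) = 47 − 1 = 46 = 2 · 23.
Test candidates g = 2, 3, … against the prime factors q ∈ {2, 23} of φ(47): g is a generator iff g^(46/q) ≢ 1 for every such q.
g = 2: 2^23 ≡ 1 — hits 1, so not a primitive root.
g = 3: 3^23 ≡ 1 — hits 1, so not a primitive root.
g = 4: 4^23 ≡ 1 — hits 1, so not a primitive root.
g = 5: 5^23 ≡ 46; 5^2 ≡ 25 — none is 1, so 5 is a primitive root.
The smallest primitive root modulo 47 is 5.

5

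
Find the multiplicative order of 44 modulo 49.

21

By Lagrange's theorem, ord_49(44) divides φ(49) = φ(7^2) = 7·(7−1) = 42 = 2 · 3 · 7.
Divisors of 42: 1, 2, 3, 6, 7, 14, 21, 42.
Test each divisor d:
44^1 ≡ 44 (mod 49)
44^2 ≡ 25 (mod 49)
44^3 ≡ 22 (mod 49)
44^6 ≡ 43 (mod 49)
44^7 ≡ 30 (mod 49)
44^14 ≡ 18 (mod 49)
44^21 ≡ 1 (mod 49) ✓
Hence ord(44) = 21.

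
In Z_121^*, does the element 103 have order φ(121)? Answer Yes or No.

No

φ(121) = φ(11^2) = 11·(11−1) = 110 = 2 · 5 · 11.
An element g generates (Z/121Z)^× iff g^(110/q) ≢ 1 (mod 121) for each prime q ∈ {2, 5, 11}.
103^55 ≡ 1 (mod 121)  [q = 2: ≡ 1 ✗]
103^22 ≡ 27 (mod 121)  [q = 5: ≢ 1 ✓]
103^10 ≡ 56 (mod 121)  [q = 11: ≢ 1 ✓]
103^55 ≡ 1 shows ord(103) | 55, strictly less than φ(121); not a primitive root.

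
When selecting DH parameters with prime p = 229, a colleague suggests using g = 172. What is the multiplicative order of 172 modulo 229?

38

The order of 172 must divide φ(229) = 229 − 1 = 228 = 2^2 · 3 · 19.
Divisors of 228: 1, 2, 3, 4, 6, 12, 19, 38, 57, 76, 114, 228.
Compute 172^d (mod 229) for the divisors d until we hit 1:
172^1 ≡ 172
172^2 ≡ 43
172^3 ≡ 68
172^4 ≡ 17
172^6 ≡ 44
172^12 ≡ 104
172^19 ≡ 228
172^38 ≡ 1
So ord_229(172) = 38.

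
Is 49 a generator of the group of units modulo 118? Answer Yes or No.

No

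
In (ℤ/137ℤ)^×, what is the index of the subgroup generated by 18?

4

By Lagrange's theorem, ord_137(18) divides φ(137) = 137 − 1 = 136 = 2^3 · 17.
Divisors of 136: 1, 2, 4, 8, 17, 34, 68, 136.
Evaluate successive powers at the divisors of 136:
18^1 ≡ 18
18^2 ≡ 50
18^4 ≡ 34
18^8 ≡ 60
18^17 ≡ 136
18^34 ≡ 1
The order of 18 is 34, so the subgroup it generates has 34 elements.
Index = |(Z/137Z)^×| / |⟨18⟩| = 136 / 34 = 4.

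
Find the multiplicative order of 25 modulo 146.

ord(25) | φ(146) = φ(2)·φ(73) = 1·72 = 72 = 2^3 · 3^2.
Divisors of 72: 1, 2, 3, 4, 6, 8, 9, 12, 18, 24, 36, 72.
Test each divisor d:
25^1 ≡ 25
25^2 ≡ 41
25^3 ≡ 3
25^4 ≡ 75
25^6 ≡ 9
25^8 ≡ 77
25^9 ≡ 27
25^12 ≡ 81
25^18 ≡ 145
25^24 ≡ 137
25^36 ≡ 1
So ord_146(25) = 36.

36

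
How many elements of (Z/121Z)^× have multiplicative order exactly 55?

40

φ(121) = φ(11^2) = 11·(11−1) = 110 = 2 · 5 · 11.
(Z/121Z)^× is cyclic (|G| = 110); a cyclic group of order m has exactly φ(d) elements of each order d | m, and none otherwise.
55 = 5 · 11 divides 110, and φ(55) = 40.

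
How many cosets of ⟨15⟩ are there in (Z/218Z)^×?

The order of 15 must divide φ(218) = φ(2)·φ(109) = 1·108 = 108 = 2^2 · 3^3.
Divisors of 108: 1, 2, 3, 4, 6, 9, 12, 18, 27, 36, 54, 108.
Check 15^d mod 218 for each divisor in increasing order:
15^1 ≡ 15
15^2 ≡ 7
15^3 ≡ 105
15^4 ≡ 49
15^6 ≡ 125
15^9 ≡ 45
15^12 ≡ 147
15^18 ≡ 63
15^27 ≡ 1
Thus |⟨15⟩| = ord(15) = 27.
[(Z/218Z)^× : ⟨15⟩] = 108/27 = 4.

4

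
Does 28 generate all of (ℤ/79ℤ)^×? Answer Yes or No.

φ(79) = 79 − 1 = 78 = 2 · 3 · 13.
It suffices to check that the order of 28 is not a proper divisor of 78: compute 28^(78/q) for q ∈ {2, 3, 13}.
28^39 ≡ 78 (mod 79)  [q = 2: ≢ 1 ✓]
28^26 ≡ 23 (mod 79)  [q = 3: ≢ 1 ✓]
28^6 ≡ 21 (mod 79)  [q = 13: ≢ 1 ✓]
None equal 1, so ord_79(28) = 78: 28 is a primitive root.

Yes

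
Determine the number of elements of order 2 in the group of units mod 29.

1

φ(29) = 29 − 1 = 28 = 2^2 · 7.
Since (Z/29Z)^× is cyclic of order 28, the number of elements of order d is φ(d) when d | 28 and 0 otherwise.
2 | 28, and φ(2) = 2 − 1 = 1.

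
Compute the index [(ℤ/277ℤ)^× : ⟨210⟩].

By Lagrange's theorem, ord_277(210) divides φ(277) = 277 − 1 = 276 = 2^2 · 3 · 23.
Divisors of 276: 1, 2, 3, 4, 6, 12, 23, 46, 69, 92, 138, 276.
Test each divisor d:
210^1 ≡ 210 (mod 277)
210^2 ≡ 57 (mod 277)
210^3 ≡ 59 (mod 277)
210^4 ≡ 202 (mod 277)
210^6 ≡ 157 (mod 277)
210^12 ≡ 273 (mod 277)
210^23 ≡ 161 (mod 277)
210^46 ≡ 160 (mod 277)
210^69 ≡ 276 (mod 277)
210^92 ≡ 116 (mod 277)
210^138 ≡ 1 (mod 277) ✓
The order of 210 is 138, so the subgroup it generates has 138 elements.
Index = |(Z/277Z)^×| / |⟨210⟩| = 276 / 138 = 2.

2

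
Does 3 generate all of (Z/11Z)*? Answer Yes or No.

No

φ(11) = 11 − 1 = 10 = 2 · 5.
It suffices to check that the order of 3 is not a proper divisor of 10: compute 3^(10/q) for q ∈ {2, 5}.
3^5 ≡ 1 (mod 11)  [q = 2: ≡ 1 ✗]
3^2 ≡ 9 (mod 11)  [q = 5: ≢ 1 ✓]
Since 3^5 ≡ 1, the order of 3 divides 5 < 10, so 3 is not a primitive root.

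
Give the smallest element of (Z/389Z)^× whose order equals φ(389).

φ(389) = 389 − 1 = 388 = 2^2 · 97.
Test candidates g = 2, 3, … against the prime factors q ∈ {2, 97} of φ(389): g is a generator iff g^(388/q) ≢ 1 for every such q.
g = 2: 2^194 ≡ 388; 2^4 ≡ 16 — none is 1, so 2 is a primitive root.
The smallest primitive root modulo 389 is 2.

2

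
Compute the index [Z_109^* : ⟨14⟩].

Since 14 ∈ (Z/109Z)^×, its order divides φ(109) = 109 − 1 = 108 = 2^2 · 3^3.
Divisors of 108: 1, 2, 3, 4, 6, 9, 12, 18, 27, 36, 54, 108.
Compute 14^d (mod 109) for the divisors d until we hit 1:
14^1 ≡ 14 (mod 109)
14^2 ≡ 87 (mod 109)
14^3 ≡ 19 (mod 109)
14^4 ≡ 48 (mod 109)
14^6 ≡ 34 (mod 109)
14^9 ≡ 101 (mod 109)
14^12 ≡ 66 (mod 109)
14^18 ≡ 64 (mod 109)
14^27 ≡ 33 (mod 109)
14^36 ≡ 63 (mod 109)
14^54 ≡ 108 (mod 109)
14^108 ≡ 1 (mod 109) ✓
Thus |⟨14⟩| = ord(14) = 108.
Index = |(Z/109Z)^×| / |⟨14⟩| = 108 / 108 = 1.

1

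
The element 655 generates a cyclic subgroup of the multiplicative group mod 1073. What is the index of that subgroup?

By Lagrange's theorem, ord_1073(655) divides φ(1073) = φ(29·37) = (29−1)·(37−1) = 28·36 = 1008 = 2^4 · 3^2 · 7.
Divisors of 1008: 1, 2, 3, 4, 6, 7, 8, 9, 12, 14, 16, 18, 21, 24, 28, 36, 42, 48, 56, 63, 72, 84, 112, 126, 144, 168, 252, 336, 504, 1008.
Compute 655^d (mod 1073) for the divisors d until we hit 1:
655^1 ≡ 655
655^2 ≡ 898
655^3 ≡ 186
655^4 ≡ 581
655^6 ≡ 260
655^7 ≡ 766
655^8 ≡ 639
655^9 ≡ 75
655^12 ≡ 1
So ord_1073(655) = 12, hence |⟨655⟩| = 12.
[(Z/1073Z)^× : ⟨655⟩] = 1008/12 = 84.

84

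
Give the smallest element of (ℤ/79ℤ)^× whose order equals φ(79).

3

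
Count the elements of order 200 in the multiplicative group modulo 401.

80

φ(401) = 401 − 1 = 400 = 2^4 · 5^2.
In a cyclic group of order 400, there are φ(d) elements of order d for each divisor d of 400, and zero for non-divisors.
200 = 2^3 · 5^2 divides 400, and φ(200) = 80.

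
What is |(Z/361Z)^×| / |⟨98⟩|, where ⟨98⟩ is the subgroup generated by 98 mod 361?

1

The order of 98 must divide φ(361) = φ(19^2) = 19·(19−1) = 342 = 2 · 3^2 · 19.
Divisors of 342: 1, 2, 3, 6, 9, 18, 19, 38, 57, 114, 171, 342.
Test each divisor d:
98^1 ≡ 98 (mod 361)
98^2 ≡ 218 (mod 361)
98^3 ≡ 65 (mod 361)
98^6 ≡ 254 (mod 361)
98^9 ≡ 265 (mod 361)
98^18 ≡ 191 (mod 361)
98^19 ≡ 307 (mod 361)
98^38 ≡ 28 (mod 361)
98^57 ≡ 293 (mod 361)
98^114 ≡ 292 (mod 361)
98^171 ≡ 360 (mod 361)
98^342 ≡ 1 (mod 361) ✓
The order of 98 is 342, so the subgroup it generates has 342 elements.
[(Z/361Z)^× : ⟨98⟩] = 342/342 = 1.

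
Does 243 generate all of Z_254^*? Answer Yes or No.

Yes

φ(254) = φ(2)·φ(127) = 1·126 = 126 = 2 · 3^2 · 7.
243 is a primitive root mod 254 iff 243^(φ(254)/q) ≢ 1 for every prime q | φ(254), i.e. q ∈ {2, 3, 7}.
243^63 ≡ 253 (mod 254)  [q = 2: ≢ 1 ✓]
243^42 ≡ 19 (mod 254)  [q = 3: ≢ 1 ✓]
243^18 ≡ 135 (mod 254)  [q = 7: ≢ 1 ✓]
Every test exponent gives a nontrivial residue, hence 243 generates the full group.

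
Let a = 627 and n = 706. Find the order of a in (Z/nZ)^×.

352

Since 627 ∈ (Z/706Z)^×, its order divides φ(706) = φ(2)·φ(353) = 1·352 = 352 = 2^5 · 11.
Divisors of 352: 1, 2, 4, 8, 11, 16, 22, 32, 44, 88, 176, 352.
Evaluate successive powers at the divisors of 352:
627^1 ≡ 627
627^2 ≡ 593
627^4 ≡ 61
627^8 ≡ 191
627^11 ≡ 67
627^16 ≡ 475
627^22 ≡ 253
627^32 ≡ 411
627^44 ≡ 469
627^88 ≡ 395
627^176 ≡ 705
627^352 ≡ 1
The smallest such exponent is 352, so the order of 627 is 352.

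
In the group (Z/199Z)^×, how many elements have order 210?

0

φ(199) = 199 − 1 = 198 = 2 · 3^2 · 11.
In a cyclic group of order 198, there are φ(d) elements of order d for each divisor d of 198, and zero for non-divisors.
210 does not divide 198, so no element of (Z/199Z)^× has order 210.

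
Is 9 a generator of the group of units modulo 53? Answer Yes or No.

No

φ(53) = 53 − 1 = 52 = 2^2 · 13.
It suffices to check that the order of 9 is not a proper divisor of 52: compute 9^(52/q) for q ∈ {2, 13}.
9^26 ≡ 1 (mod 53)  [q = 2: ≡ 1 ✗]
9^4 ≡ 42 (mod 53)  [q = 13: ≢ 1 ✓]
Since 9^26 ≡ 1, the order of 9 divides 26 < 52, so 9 is not a primitive root.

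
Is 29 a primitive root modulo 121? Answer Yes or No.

Yes

φ(121) = φ(11^2) = 11·(11−1) = 110 = 2 · 5 · 11.
An element g generates (Z/121Z)^× iff g^(110/q) ≢ 1 (mod 121) for each prime q ∈ {2, 5, 11}.
29^55 ≡ 120 (mod 121)  [q = 2: ≢ 1 ✓]
29^22 ≡ 27 (mod 121)  [q = 5: ≢ 1 ✓]
29^10 ≡ 89 (mod 121)  [q = 11: ≢ 1 ✓]
Every test exponent gives a nontrivial residue, hence 29 generates the full group.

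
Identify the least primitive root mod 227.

2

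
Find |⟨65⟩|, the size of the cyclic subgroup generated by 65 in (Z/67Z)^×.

33

Since 65 ∈ (Z/67Z)^×, its order divides φ(67) = 67 − 1 = 66 = 2 · 3 · 11.
Divisors of 66: 1, 2, 3, 6, 11, 22, 33, 66.
Evaluate successive powers at the divisors of 66:
65^1 ≡ 65 (mod 67)
65^2 ≡ 4 (mod 67)
65^3 ≡ 59 (mod 67)
65^6 ≡ 64 (mod 67)
65^11 ≡ 29 (mod 67)
65^22 ≡ 37 (mod 67)
65^33 ≡ 1 (mod 67) ✓
The smallest such exponent is 33, so the order of 65 is 33.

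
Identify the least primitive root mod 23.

5

φ(23) = 23 − 1 = 22 = 2 · 11.
g is a primitive root iff g^(22/q) ≢ 1 (mod 23) for each prime q ∈ {2, 11}.
g = 2: 2^11 ≡ 1 — hits 1, so not a primitive root.
g = 3: 3^11 ≡ 1 — hits 1, so not a primitive root.
g = 4: 4^11 ≡ 1 — hits 1, so not a primitive root.
g = 5: 5^11 ≡ 22; 5^2 ≡ 2 — none is 1, so 5 is a primitive root.
The smallest primitive root modulo 23 is 5.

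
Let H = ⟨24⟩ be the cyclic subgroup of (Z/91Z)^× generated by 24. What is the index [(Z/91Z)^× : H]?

The order of 24 must divide φ(91) = φ(7·13) = (7−1)·(13−1) = 6·12 = 72 = 2^3 · 3^2.
Divisors of 72: 1, 2, 3, 4, 6, 8, 9, 12, 18, 24, 36, 72.
Compute 24^d (mod 91) for the divisors d until we hit 1:
24^1 ≡ 24
24^2 ≡ 30
24^3 ≡ 83
24^4 ≡ 81
24^6 ≡ 64
24^8 ≡ 9
24^9 ≡ 34
24^12 ≡ 1
Thus |⟨24⟩| = ord(24) = 12.
[(Z/91Z)^× : ⟨24⟩] = 72/12 = 6.

6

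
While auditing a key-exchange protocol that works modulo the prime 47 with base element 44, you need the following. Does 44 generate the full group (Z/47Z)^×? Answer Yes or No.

Yes

φ(47) = 47 − 1 = 46 = 2 · 23.
Test 44^(46/q) mod 47 for each prime factor q of 46:
44^23 ≡ 46 (mod 47)  [q = 2: ≢ 1 ✓]
44^2 ≡ 9 (mod 47)  [q = 23: ≢ 1 ✓]
None equal 1, so ord_47(44) = 46: 44 is a primitive root.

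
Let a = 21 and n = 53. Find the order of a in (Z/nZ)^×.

52

The order of 21 must divide φ(53) = 53 − 1 = 52 = 2^2 · 13.
Divisors of 52: 1, 2, 4, 13, 26, 52.
Test each divisor d:
21^1 ≡ 21 (mod 53)
21^2 ≡ 17 (mod 53)
21^4 ≡ 24 (mod 53)
21^13 ≡ 23 (mod 53)
21^26 ≡ 52 (mod 53)
21^52 ≡ 1 (mod 53) ✓
Therefore the multiplicative order of 21 modulo 53 is 52.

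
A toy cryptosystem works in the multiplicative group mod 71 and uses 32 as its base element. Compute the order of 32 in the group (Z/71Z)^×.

7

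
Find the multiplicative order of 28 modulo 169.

156

The order of 28 must divide φ(169) = φ(13^2) = 13·(13−1) = 156 = 2^2 · 3 · 13.
Divisors of 156: 1, 2, 3, 4, 6, 12, 13, 26, 39, 52, 78, 156.
Test each divisor d:
28^1 ≡ 28 (mod 169)
28^2 ≡ 108 (mod 169)
28^3 ≡ 151 (mod 169)
28^4 ≡ 3 (mod 169)
28^6 ≡ 155 (mod 169)
28^12 ≡ 27 (mod 169)
28^13 ≡ 80 (mod 169)
28^26 ≡ 147 (mod 169)
28^39 ≡ 99 (mod 169)
28^52 ≡ 146 (mod 169)
28^78 ≡ 168 (mod 169)
28^156 ≡ 1 (mod 169) ✓
Hence ord(28) = 156.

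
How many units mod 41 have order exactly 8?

4

φ(41) = 41 − 1 = 40 = 2^3 · 5.
In a cyclic group of order 40, there are φ(d) elements of order d for each divisor d of 40, and zero for non-divisors.
8 = 2^3 divides 40, and φ(8) = 4.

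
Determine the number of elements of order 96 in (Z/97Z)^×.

φ(97) = 97 − 1 = 96 = 2^5 · 3.
(Z/97Z)^× is cyclic (|G| = 96); a cyclic group of order m has exactly φ(d) elements of each order d | m, and none otherwise.
96 = 2^5 · 3 divides 96, and φ(96) = 32.

32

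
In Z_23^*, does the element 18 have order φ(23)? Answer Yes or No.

No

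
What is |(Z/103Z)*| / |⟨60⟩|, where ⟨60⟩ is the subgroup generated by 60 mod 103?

2

By Lagrange's theorem, ord_103(60) divides φ(103) = 103 − 1 = 102 = 2 · 3 · 17.
Divisors of 102: 1, 2, 3, 6, 17, 34, 51, 102.
Compute 60^d (mod 103) for the divisors d until we hit 1:
60^1 ≡ 60
60^2 ≡ 98
60^3 ≡ 9
60^6 ≡ 81
60^17 ≡ 56
60^34 ≡ 46
60^51 ≡ 1
The order of 60 is 51, so the subgroup it generates has 51 elements.
The index is φ(103) / ord(60) = 102 / 51 = 2.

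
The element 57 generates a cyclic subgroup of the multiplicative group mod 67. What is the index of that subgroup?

1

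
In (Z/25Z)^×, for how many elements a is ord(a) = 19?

0

φ(25) = φ(5^2) = 5·(5−1) = 20 = 2^2 · 5.
Since (Z/25Z)^× is cyclic of order 20, the number of elements of order d is φ(d) when d | 20 and 0 otherwise.
Since 19 ∤ 20, the count is 0.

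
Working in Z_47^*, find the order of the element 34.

The order of 34 must divide φ(47) = 47 − 1 = 46 = 2 · 23.
Divisors of 46: 1, 2, 23, 46.
Evaluate successive powers at the divisors of 46:
34^1 ≡ 34 (mod 47)
34^2 ≡ 28 (mod 47)
34^23 ≡ 1 (mod 47) ✓
So ord_47(34) = 23.

23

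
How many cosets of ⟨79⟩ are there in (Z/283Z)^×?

3

Since 79 ∈ (Z/283Z)^×, its order divides φ(283) = 283 − 1 = 282 = 2 · 3 · 47.
Divisors of 282: 1, 2, 3, 6, 47, 94, 141, 282.
Test each divisor d:
79^1 ≡ 79 (mod 283)
79^2 ≡ 15 (mod 283)
79^3 ≡ 53 (mod 283)
79^6 ≡ 262 (mod 283)
79^47 ≡ 282 (mod 283)
79^94 ≡ 1 (mod 283) ✓
Thus |⟨79⟩| = ord(79) = 94.
The index is φ(283) / ord(79) = 282 / 94 = 3.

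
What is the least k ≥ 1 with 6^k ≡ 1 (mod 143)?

By Lagrange's theorem, ord_143(6) divides φ(143) = φ(11·13) = (11−1)·(13−1) = 10·12 = 120 = 2^3 · 3 · 5.
Divisors of 120: 1, 2, 3, 4, 5, 6, 8, 10, 12, 15, 20, 24, 30, 40, 60, 120.
Test each divisor d:
6^1 ≡ 6
6^2 ≡ 36
6^3 ≡ 73
6^4 ≡ 9
6^5 ≡ 54
6^6 ≡ 38
6^8 ≡ 81
6^10 ≡ 56
6^12 ≡ 14
6^15 ≡ 21
6^20 ≡ 133
6^24 ≡ 53
6^30 ≡ 12
6^40 ≡ 100
6^60 ≡ 1
So ord_143(6) = 60.

60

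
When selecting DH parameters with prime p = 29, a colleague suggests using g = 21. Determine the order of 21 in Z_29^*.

28

By Lagrange's theorem, ord_29(21) divides φ(29) = 29 − 1 = 28 = 2^2 · 7.
Divisors of 28: 1, 2, 4, 7, 14, 28.
Evaluate successive powers at the divisors of 28:
21^1 ≡ 21 (mod 29)
21^2 ≡ 6 (mod 29)
21^4 ≡ 7 (mod 29)
21^7 ≡ 12 (mod 29)
21^14 ≡ 28 (mod 29)
21^28 ≡ 1 (mod 29) ✓
The smallest such exponent is 28, so the order of 21 is 28.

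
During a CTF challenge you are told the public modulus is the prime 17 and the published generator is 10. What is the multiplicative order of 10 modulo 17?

16

By Lagrange's theorem, ord_17(10) divides φ(17) = 17 − 1 = 16 = 2^4.
Divisors of 16: 1, 2, 4, 8, 16.
Check 10^d mod 17 for each divisor in increasing order:
10^1 ≡ 10
10^2 ≡ 15
10^4 ≡ 4
10^8 ≡ 16
10^16 ≡ 1
So ord_17(10) = 16.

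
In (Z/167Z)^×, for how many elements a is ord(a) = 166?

φ(167) = 167 − 1 = 166 = 2 · 83.
Since (Z/167Z)^× is cyclic of order 166, the number of elements of order d is φ(d) when d | 166 and 0 otherwise.
166 = 2 · 83 divides 166, and φ(166) = 82.

82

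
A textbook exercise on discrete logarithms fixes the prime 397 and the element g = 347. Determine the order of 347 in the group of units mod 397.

396

The order of 347 must divide φ(397) = 397 − 1 = 396 = 2^2 · 3^2 · 11.
Divisors of 396: 1, 2, 3, 4, 6, 9, 11, 12, 18, 22, 33, 36, 44, 66, 99, 132, 198, 396.
Test each divisor d:
347^1 ≡ 347 (mod 397)
347^2 ≡ 118 (mod 397)
347^3 ≡ 55 (mod 397)
347^4 ≡ 29 (mod 397)
347^6 ≡ 246 (mod 397)
347^9 ≡ 32 (mod 397)
347^11 ≡ 203 (mod 397)
347^12 ≡ 172 (mod 397)
347^18 ≡ 230 (mod 397)
347^22 ≡ 318 (mod 397)
347^33 ≡ 240 (mod 397)
347^36 ≡ 99 (mod 397)
347^44 ≡ 286 (mod 397)
347^66 ≡ 35 (mod 397)
347^99 ≡ 63 (mod 397)
347^132 ≡ 34 (mod 397)
347^198 ≡ 396 (mod 397)
347^396 ≡ 1 (mod 397) ✓
Hence ord(347) = 396.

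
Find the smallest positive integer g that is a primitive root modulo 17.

3

φ(17) = 17 − 1 = 16 = 2^4.
g is a primitive root iff g^(16/q) ≢ 1 (mod 17) for each prime q ∈ {2}.
g = 2: 2^8 ≡ 1 — hits 1, so not a primitive root.
g = 3: 3^8 ≡ 16 — none is 1, so 3 is a primitive root.
The smallest primitive root modulo 17 is 3.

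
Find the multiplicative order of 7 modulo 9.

3

ord(7) | φ(9) = φ(3^2) = 3·(3−1) = 6 = 2 · 3.
Divisors of 6: 1, 2, 3, 6.
Compute 7^d (mod 9) for the divisors d until we hit 1:
7^1 ≡ 7
7^2 ≡ 4
7^3 ≡ 1
The smallest such exponent is 3, so the order of 7 is 3.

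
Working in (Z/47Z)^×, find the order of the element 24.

23

ord(24) | φ(47) = 47 − 1 = 46 = 2 · 23.
Divisors of 46: 1, 2, 23, 46.
Test each divisor d:
24^1 ≡ 24 (mod 47)
24^2 ≡ 12 (mod 47)
24^23 ≡ 1 (mod 47) ✓
Therefore the multiplicative order of 24 modulo 47 is 23.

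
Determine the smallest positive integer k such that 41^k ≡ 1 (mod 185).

18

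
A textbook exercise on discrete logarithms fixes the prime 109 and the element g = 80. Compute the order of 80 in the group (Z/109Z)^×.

By Lagrange's theorem, ord_109(80) divides φ(109) = 109 − 1 = 108 = 2^2 · 3^3.
Divisors of 108: 1, 2, 3, 4, 6, 9, 12, 18, 27, 36, 54, 108.
Test each divisor d:
80^1 ≡ 80 (mod 109)
80^2 ≡ 78 (mod 109)
80^3 ≡ 27 (mod 109)
80^4 ≡ 89 (mod 109)
80^6 ≡ 75 (mod 109)
80^9 ≡ 63 (mod 109)
80^12 ≡ 66 (mod 109)
80^18 ≡ 45 (mod 109)
80^27 ≡ 1 (mod 109) ✓
Hence ord(80) = 27.

27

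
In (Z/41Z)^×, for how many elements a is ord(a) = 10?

φ(41) = 41 − 1 = 40 = 2^3 · 5.
In a cyclic group of order 40, there are φ(d) elements of order d for each divisor d of 40, and zero for non-divisors.
10 = 2 · 5 divides 40, and φ(10) = 4.

4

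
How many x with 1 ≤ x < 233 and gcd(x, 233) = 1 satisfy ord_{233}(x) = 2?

1

φ(233) = 233 − 1 = 232 = 2^3 · 29.
(Z/233Z)^× is cyclic (|G| = 232); a cyclic group of order m has exactly φ(d) elements of each order d | m, and none otherwise.
2 | 232, and φ(2) = 2 − 1 = 1.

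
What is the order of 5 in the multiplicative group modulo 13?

4

Since 5 ∈ (Z/13Z)^×, its order divides φ(13) = 13 − 1 = 12 = 2^2 · 3.
Divisors of 12: 1, 2, 3, 4, 6, 12.
Compute 5^d (mod 13) for the divisors d until we hit 1:
5^1 ≡ 5 (mod 13)
5^2 ≡ 12 (mod 13)
5^3 ≡ 8 (mod 13)
5^4 ≡ 1 (mod 13) ✓
So ord_13(5) = 4.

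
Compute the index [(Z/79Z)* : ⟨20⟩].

2

The order of 20 must divide φ(79) = 79 − 1 = 78 = 2 · 3 · 13.
Divisors of 78: 1, 2, 3, 6, 13, 26, 39, 78.
Test each divisor d:
20^1 ≡ 20
20^2 ≡ 5
20^3 ≡ 21
20^6 ≡ 46
20^13 ≡ 55
20^26 ≡ 23
20^39 ≡ 1
Thus |⟨20⟩| = ord(20) = 39.
Index = |(Z/79Z)^×| / |⟨20⟩| = 78 / 39 = 2.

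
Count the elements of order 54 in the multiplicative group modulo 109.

φ(109) = 109 − 1 = 108 = 2^2 · 3^3.
(Z/109Z)^× is cyclic (|G| = 108); a cyclic group of order m has exactly φ(d) elements of each order d | m, and none otherwise.
54 = 2 · 3^3 divides 108, and φ(54) = 18.

18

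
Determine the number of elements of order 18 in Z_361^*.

6

φ(361) = φ(19^2) = 19·(19−1) = 342 = 2 · 3^2 · 19.
(Z/361Z)^× is cyclic (|G| = 342); a cyclic group of order m has exactly φ(d) elements of each order d | m, and none otherwise.
18 = 2 · 3^2 divides 342, and φ(18) = 6.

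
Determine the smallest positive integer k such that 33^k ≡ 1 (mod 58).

ord(33) | φ(58) = φ(2)·φ(29) = 1·28 = 28 = 2^2 · 7.
Divisors of 28: 1, 2, 4, 7, 14, 28.
Test each divisor d:
33^1 ≡ 33
33^2 ≡ 45
33^4 ≡ 53
33^7 ≡ 57
33^14 ≡ 1
The smallest such exponent is 14, so the order of 33 is 14.

14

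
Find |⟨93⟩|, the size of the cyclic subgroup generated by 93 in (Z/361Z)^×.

171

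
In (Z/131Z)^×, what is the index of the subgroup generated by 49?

2

ord(49) | φ(131) = 131 − 1 = 130 = 2 · 5 · 13.
Divisors of 130: 1, 2, 5, 10, 13, 26, 65, 130.
Evaluate successive powers at the divisors of 130:
49^1 ≡ 49 (mod 131)
49^2 ≡ 43 (mod 131)
49^5 ≡ 80 (mod 131)
49^10 ≡ 112 (mod 131)
49^13 ≡ 53 (mod 131)
49^26 ≡ 58 (mod 131)
49^65 ≡ 1 (mod 131) ✓
So ord_131(49) = 65, hence |⟨49⟩| = 65.
The index is φ(131) / ord(49) = 130 / 65 = 2.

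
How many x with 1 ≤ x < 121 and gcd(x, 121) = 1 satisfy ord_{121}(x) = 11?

φ(121) = φ(11^2) = 11·(11−1) = 110 = 2 · 5 · 11.
In a cyclic group of order 110, there are φ(d) elements of order d for each divisor d of 110, and zero for non-divisors.
11 | 110, and φ(11) = 11 − 1 = 10.

10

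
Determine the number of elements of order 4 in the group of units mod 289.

2

φ(289) = φ(17^2) = 17·(17−1) = 272 = 2^4 · 17.
Since (Z/289Z)^× is cyclic of order 272, the number of elements of order d is φ(d) when d | 272 and 0 otherwise.
4 = 2^2 divides 272, and φ(4) = 2.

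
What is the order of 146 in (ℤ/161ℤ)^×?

22

The order of 146 must divide φ(161) = φ(7·23) = (7−1)·(23−1) = 6·22 = 132 = 2^2 · 3 · 11.
Divisors of 132: 1, 2, 3, 4, 6, 11, 12, 22, 33, 44, 66, 132.
Test each divisor d:
146^1 ≡ 146 (mod 161)
146^2 ≡ 64 (mod 161)
146^3 ≡ 6 (mod 161)
146^4 ≡ 71 (mod 161)
146^6 ≡ 36 (mod 161)
146^11 ≡ 139 (mod 161)
146^12 ≡ 8 (mod 161)
146^22 ≡ 1 (mod 161) ✓
Hence ord(146) = 22.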